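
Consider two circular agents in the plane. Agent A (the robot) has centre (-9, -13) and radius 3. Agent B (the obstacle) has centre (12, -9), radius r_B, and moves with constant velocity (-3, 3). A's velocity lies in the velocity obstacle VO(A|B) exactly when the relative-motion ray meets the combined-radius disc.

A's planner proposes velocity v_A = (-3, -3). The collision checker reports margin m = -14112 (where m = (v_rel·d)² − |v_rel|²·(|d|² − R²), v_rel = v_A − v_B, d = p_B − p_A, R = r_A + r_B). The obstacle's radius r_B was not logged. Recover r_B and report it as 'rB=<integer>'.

m = -14112
d = (21, 4);  v_rel = (0, -6),  |v_rel|² = 36
v_rel×d = (0)·(4) − (-6)·(21) = 126
since m = R²·36 − 126²:  R² = (15876 + -14112) / 36 = 49
R = √49 = 7  ⇒  r_B = 7 − 3 = 4

rB=4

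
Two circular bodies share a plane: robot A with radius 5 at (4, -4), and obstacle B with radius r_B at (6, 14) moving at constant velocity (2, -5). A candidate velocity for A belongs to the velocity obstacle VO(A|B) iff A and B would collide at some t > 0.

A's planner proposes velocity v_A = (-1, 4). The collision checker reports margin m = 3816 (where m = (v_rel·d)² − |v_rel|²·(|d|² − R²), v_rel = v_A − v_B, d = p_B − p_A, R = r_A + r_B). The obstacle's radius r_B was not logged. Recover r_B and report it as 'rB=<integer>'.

m = 3816
d = (2, 18);  v_rel = (-3, 9),  |v_rel|² = 90
v_rel×d = (-3)·(18) − (9)·(2) = -72
since m = R²·90 − (-72)²:  R² = (5184 + 3816) / 90 = 100
R = √100 = 10  ⇒  r_B = 10 − 5 = 5

rB=5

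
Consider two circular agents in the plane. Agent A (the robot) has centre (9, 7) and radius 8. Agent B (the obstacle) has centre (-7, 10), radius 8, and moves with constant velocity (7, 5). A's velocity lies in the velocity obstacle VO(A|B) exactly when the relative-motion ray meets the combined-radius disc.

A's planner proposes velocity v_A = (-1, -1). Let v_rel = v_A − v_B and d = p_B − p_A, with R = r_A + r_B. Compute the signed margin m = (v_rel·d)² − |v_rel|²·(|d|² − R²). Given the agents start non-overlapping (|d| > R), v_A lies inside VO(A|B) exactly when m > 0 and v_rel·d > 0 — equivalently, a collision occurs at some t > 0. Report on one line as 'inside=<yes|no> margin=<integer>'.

d = (-16, 3),  |d|² = 265;  R = 8+8 = 16,  c = 265−16² = 9
v_rel = (-8, -6),  |v_rel|² = 100;  v_rel·d = (-8)·(-16) + (-6)·(3) = 110
100·t² − 220·t + 9 = 0  ⇒  m = 110² − 100·9 = 11200
m = 11200 > 0,  v_rel·d = 110 > 0  ⇒  inside

inside=yes margin=11200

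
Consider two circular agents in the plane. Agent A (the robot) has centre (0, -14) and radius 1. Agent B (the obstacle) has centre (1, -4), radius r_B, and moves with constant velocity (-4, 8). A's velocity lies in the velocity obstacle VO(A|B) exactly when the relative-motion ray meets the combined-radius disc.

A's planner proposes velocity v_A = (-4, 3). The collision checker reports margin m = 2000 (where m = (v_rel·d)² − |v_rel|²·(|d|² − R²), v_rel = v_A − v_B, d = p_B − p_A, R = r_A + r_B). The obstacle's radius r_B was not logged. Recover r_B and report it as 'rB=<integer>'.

m = 2000
d = (1, 10);  v_rel = (0, -5),  |v_rel|² = 25
v_rel×d = (0)·(10) − (-5)·(1) = 5
since m = R²·25 − 5²:  R² = (25 + 2000) / 25 = 81
R = √81 = 9  ⇒  r_B = 9 − 1 = 8

rB=8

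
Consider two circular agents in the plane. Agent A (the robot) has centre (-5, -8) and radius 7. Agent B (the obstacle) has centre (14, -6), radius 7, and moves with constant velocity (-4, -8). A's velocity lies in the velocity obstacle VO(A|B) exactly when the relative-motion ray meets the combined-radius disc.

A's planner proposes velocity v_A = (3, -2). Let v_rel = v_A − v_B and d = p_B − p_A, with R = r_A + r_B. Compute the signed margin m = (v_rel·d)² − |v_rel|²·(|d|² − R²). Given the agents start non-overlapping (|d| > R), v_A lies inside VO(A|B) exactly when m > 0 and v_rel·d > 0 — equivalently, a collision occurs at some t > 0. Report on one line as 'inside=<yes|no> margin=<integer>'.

d = (19, 2),  |d|² = 365;  R = 7+7 = 14,  c = 365−14² = 169
v_rel = (7, 6),  |v_rel|² = 85;  v_rel·d = (7)·(19) + (6)·(2) = 145
85·t² − 290·t + 169 = 0  ⇒  m = 145² − 85·169 = 6660
m = 6660 > 0,  v_rel·d = 145 > 0  ⇒  inside

inside=yes margin=6660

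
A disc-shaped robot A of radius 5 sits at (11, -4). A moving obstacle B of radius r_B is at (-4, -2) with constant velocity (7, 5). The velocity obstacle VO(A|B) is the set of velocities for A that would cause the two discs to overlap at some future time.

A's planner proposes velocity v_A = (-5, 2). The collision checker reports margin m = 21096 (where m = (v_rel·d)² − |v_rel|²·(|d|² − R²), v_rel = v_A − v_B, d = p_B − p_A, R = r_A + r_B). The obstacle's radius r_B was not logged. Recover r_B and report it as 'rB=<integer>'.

m = 21096
d = (-15, 2);  v_rel = (-12, -3),  |v_rel|² = 153
v_rel×d = (-12)·(2) − (-3)·(-15) = -69
since m = R²·153 − (-69)²:  R² = (4761 + 21096) / 153 = 169
R = √169 = 13  ⇒  r_B = 13 − 5 = 8

rB=8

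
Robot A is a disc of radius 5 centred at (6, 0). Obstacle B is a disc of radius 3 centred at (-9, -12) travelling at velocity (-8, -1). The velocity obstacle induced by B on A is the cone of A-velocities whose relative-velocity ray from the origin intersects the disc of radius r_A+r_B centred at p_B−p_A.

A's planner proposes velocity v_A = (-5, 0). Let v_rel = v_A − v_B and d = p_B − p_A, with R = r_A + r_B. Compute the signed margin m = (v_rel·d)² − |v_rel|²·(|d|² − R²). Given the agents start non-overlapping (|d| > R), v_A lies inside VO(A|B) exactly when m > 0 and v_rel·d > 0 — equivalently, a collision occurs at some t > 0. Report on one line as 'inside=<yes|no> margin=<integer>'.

d = (-15, -12),  |d|² = 369;  R = 5+3 = 8,  c = 369−8² = 305
v_rel = (3, 1),  |v_rel|² = 10;  v_rel·d = (3)·(-15) + (1)·(-12) = -57
10·t² + 114·t + 305 = 0  ⇒  m = (-57)² − 10·305 = 199
m = 199 > 0,  v_rel·d = -57 < 0  ⇒  outside

inside=no margin=199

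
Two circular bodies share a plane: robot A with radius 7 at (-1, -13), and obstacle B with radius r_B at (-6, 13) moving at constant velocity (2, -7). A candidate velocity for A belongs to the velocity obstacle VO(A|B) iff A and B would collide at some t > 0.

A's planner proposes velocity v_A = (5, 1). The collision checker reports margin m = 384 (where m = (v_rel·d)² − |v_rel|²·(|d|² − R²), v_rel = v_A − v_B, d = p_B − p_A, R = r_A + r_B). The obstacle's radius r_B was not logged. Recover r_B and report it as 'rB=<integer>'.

m = 384
d = (-5, 26);  v_rel = (3, 8),  |v_rel|² = 73
v_rel×d = (3)·(26) − (8)·(-5) = 118
since m = R²·73 − 118²:  R² = (13924 + 384) / 73 = 196
R = √196 = 14  ⇒  r_B = 14 − 7 = 7

rB=7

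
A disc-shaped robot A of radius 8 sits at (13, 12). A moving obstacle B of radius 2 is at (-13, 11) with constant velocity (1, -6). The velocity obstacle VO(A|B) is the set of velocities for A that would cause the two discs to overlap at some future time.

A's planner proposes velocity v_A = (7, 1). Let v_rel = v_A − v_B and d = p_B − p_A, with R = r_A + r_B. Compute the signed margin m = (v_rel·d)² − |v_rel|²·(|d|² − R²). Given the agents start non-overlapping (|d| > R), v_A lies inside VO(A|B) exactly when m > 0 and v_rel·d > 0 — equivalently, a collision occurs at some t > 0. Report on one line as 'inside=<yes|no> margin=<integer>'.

d = (-26, -1),  |d|² = 677;  R = 8+2 = 10,  c = 677−10² = 577
v_rel = (6, 7),  |v_rel|² = 85;  v_rel·d = (6)·(-26) + (7)·(-1) = -163
85·t² + 326·t + 577 = 0  ⇒  m = (-163)² − 85·577 = -22476
m = -22476 < 0,  v_rel·d = -163 < 0  ⇒  outside

inside=no margin=-22476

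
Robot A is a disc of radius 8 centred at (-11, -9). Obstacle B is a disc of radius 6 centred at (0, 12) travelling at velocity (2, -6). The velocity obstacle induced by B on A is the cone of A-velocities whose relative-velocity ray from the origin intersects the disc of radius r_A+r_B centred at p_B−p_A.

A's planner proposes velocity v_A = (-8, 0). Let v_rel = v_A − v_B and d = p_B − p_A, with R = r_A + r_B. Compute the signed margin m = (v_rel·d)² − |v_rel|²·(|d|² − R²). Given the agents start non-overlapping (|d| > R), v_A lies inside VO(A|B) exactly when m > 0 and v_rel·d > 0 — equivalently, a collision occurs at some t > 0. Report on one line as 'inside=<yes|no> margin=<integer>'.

d = (11, 21),  |d|² = 562;  R = 8+6 = 14,  c = 562−14² = 366
v_rel = (-10, 6),  |v_rel|² = 136;  v_rel·d = (-10)·(11) + (6)·(21) = 16
136·t² − 32·t + 366 = 0  ⇒  m = 16² − 136·366 = -49520
m = -49520 < 0,  v_rel·d = 16 > 0  ⇒  outside

inside=no margin=-49520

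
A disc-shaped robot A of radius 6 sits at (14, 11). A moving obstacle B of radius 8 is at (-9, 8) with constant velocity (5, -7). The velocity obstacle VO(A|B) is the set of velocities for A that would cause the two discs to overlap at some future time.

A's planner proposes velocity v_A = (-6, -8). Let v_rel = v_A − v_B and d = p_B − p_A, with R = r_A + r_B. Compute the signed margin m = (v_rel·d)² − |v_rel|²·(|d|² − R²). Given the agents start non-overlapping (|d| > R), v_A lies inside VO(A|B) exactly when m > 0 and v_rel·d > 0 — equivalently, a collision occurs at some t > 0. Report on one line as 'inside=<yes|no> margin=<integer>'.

d = (-23, -3),  |d|² = 538;  R = 6+8 = 14,  c = 538−14² = 342
v_rel = (-11, -1),  |v_rel|² = 122;  v_rel·d = (-11)·(-23) + (-1)·(-3) = 256
122·t² − 512·t + 342 = 0  ⇒  m = 256² − 122·342 = 23812
m = 23812 > 0,  v_rel·d = 256 > 0  ⇒  inside

inside=yes margin=23812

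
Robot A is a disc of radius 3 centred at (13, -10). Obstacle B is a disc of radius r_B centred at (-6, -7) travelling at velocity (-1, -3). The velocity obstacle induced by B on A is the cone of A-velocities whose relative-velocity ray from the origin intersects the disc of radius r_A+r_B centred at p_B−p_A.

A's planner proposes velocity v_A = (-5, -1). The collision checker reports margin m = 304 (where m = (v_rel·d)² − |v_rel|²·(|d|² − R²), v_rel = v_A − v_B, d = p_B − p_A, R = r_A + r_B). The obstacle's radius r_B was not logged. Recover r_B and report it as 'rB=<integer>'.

m = 304
d = (-19, 3);  v_rel = (-4, 2),  |v_rel|² = 20
v_rel×d = (-4)·(3) − (2)·(-19) = 26
since m = R²·20 − 26²:  R² = (676 + 304) / 20 = 49
R = √49 = 7  ⇒  r_B = 7 − 3 = 4

rB=4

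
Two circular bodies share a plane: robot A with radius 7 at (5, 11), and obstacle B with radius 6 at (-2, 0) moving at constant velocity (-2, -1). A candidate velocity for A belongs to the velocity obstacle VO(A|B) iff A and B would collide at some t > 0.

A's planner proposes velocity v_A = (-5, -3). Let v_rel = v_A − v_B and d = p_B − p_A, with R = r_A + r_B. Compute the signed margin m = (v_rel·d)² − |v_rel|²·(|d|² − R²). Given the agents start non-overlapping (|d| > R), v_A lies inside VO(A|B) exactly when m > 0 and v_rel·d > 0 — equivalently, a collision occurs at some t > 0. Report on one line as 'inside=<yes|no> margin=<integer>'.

d = (-7, -11),  |d|² = 170;  R = 7+6 = 13,  c = 170−13² = 1
v_rel = (-3, -2),  |v_rel|² = 13;  v_rel·d = (-3)·(-7) + (-2)·(-11) = 43
13·t² − 86·t + 1 = 0  ⇒  m = 43² − 13·1 = 1836
m = 1836 > 0,  v_rel·d = 43 > 0  ⇒  inside

inside=yes margin=1836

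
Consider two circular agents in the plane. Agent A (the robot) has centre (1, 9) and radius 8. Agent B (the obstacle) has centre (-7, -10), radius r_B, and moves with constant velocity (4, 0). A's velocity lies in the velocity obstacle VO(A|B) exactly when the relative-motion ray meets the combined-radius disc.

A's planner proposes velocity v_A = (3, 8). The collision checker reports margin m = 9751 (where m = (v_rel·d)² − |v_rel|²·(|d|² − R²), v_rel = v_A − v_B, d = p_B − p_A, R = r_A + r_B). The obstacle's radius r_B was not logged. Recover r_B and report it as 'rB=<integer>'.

m = 9751
d = (-8, -19);  v_rel = (-1, 8),  |v_rel|² = 65
v_rel×d = (-1)·(-19) − (8)·(-8) = 83
since m = R²·65 − 83²:  R² = (6889 + 9751) / 65 = 256
R = √256 = 16  ⇒  r_B = 16 − 8 = 8

rB=8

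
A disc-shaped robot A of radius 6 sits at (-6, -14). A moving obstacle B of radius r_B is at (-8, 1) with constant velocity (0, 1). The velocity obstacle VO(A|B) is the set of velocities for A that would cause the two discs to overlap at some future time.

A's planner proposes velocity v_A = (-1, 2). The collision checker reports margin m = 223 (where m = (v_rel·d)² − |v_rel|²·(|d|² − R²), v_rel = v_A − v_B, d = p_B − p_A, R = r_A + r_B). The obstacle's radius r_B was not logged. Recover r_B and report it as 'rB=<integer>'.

m = 223
d = (-2, 15);  v_rel = (-1, 1),  |v_rel|² = 2
v_rel×d = (-1)·(15) − (1)·(-2) = -13
since m = R²·2 − (-13)²:  R² = (169 + 223) / 2 = 196
R = √196 = 14  ⇒  r_B = 14 − 6 = 8

rB=8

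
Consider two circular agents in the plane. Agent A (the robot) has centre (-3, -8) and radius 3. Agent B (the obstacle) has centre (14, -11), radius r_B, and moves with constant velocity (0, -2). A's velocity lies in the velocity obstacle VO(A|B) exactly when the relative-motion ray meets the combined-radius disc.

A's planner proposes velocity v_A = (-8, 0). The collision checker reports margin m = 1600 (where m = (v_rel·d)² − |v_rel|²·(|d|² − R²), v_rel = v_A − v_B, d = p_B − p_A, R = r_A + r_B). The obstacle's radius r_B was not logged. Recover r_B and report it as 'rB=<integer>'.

m = 1600
d = (17, -3);  v_rel = (-8, 2),  |v_rel|² = 68
v_rel×d = (-8)·(-3) − (2)·(17) = -10
since m = R²·68 − (-10)²:  R² = (100 + 1600) / 68 = 25
R = √25 = 5  ⇒  r_B = 5 − 3 = 2

rB=2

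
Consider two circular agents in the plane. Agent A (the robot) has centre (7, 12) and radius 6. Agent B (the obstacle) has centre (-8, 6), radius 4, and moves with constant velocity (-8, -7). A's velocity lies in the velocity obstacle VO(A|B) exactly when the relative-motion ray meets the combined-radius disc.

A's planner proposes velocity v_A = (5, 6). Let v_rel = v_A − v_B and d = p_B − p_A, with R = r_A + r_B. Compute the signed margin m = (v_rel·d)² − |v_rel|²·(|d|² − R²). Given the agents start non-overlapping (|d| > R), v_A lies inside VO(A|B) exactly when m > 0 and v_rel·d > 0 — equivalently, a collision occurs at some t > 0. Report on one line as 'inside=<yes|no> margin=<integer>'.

d = (-15, -6),  |d|² = 261;  R = 6+4 = 10,  c = 261−10² = 161
v_rel = (13, 13),  |v_rel|² = 338;  v_rel·d = (13)·(-15) + (13)·(-6) = -273
338·t² + 546·t + 161 = 0  ⇒  m = (-273)² − 338·161 = 20111
m = 20111 > 0,  v_rel·d = -273 < 0  ⇒  outside

inside=no margin=20111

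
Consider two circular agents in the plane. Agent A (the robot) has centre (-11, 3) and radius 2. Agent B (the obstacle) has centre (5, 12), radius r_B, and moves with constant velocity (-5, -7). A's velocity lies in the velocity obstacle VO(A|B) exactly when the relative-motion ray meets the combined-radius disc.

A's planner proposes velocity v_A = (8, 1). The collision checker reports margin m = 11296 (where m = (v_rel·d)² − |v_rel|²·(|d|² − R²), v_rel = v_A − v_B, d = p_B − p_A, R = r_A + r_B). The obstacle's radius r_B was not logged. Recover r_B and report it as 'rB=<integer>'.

m = 11296
d = (16, 9);  v_rel = (13, 8),  |v_rel|² = 233
v_rel×d = (13)·(9) − (8)·(16) = -11
since m = R²·233 − (-11)²:  R² = (121 + 11296) / 233 = 49
R = √49 = 7  ⇒  r_B = 7 − 2 = 5

rB=5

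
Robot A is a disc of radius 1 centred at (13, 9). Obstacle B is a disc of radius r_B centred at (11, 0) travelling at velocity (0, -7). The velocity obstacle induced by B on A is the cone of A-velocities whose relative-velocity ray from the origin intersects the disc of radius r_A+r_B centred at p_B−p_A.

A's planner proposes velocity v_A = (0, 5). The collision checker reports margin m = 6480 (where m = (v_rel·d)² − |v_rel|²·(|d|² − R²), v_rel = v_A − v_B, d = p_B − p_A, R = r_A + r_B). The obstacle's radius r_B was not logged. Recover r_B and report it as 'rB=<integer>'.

m = 6480
d = (-2, -9);  v_rel = (0, 12),  |v_rel|² = 144
v_rel×d = (0)·(-9) − (12)·(-2) = 24
since m = R²·144 − 24²:  R² = (576 + 6480) / 144 = 49
R = √49 = 7  ⇒  r_B = 7 − 1 = 6

rB=6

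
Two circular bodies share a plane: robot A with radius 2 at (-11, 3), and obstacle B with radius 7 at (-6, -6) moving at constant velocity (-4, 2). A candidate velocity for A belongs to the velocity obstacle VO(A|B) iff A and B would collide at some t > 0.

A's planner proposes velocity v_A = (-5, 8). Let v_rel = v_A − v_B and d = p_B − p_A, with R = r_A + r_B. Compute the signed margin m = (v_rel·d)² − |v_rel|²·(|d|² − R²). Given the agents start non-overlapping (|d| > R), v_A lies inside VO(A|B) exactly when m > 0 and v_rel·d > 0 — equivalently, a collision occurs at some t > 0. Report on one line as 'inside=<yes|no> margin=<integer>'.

d = (5, -9),  |d|² = 106;  R = 2+7 = 9,  c = 106−9² = 25
v_rel = (-1, 6),  |v_rel|² = 37;  v_rel·d = (-1)·(5) + (6)·(-9) = -59
37·t² + 118·t + 25 = 0  ⇒  m = (-59)² − 37·25 = 2556
m = 2556 > 0,  v_rel·d = -59 < 0  ⇒  outside

inside=no margin=2556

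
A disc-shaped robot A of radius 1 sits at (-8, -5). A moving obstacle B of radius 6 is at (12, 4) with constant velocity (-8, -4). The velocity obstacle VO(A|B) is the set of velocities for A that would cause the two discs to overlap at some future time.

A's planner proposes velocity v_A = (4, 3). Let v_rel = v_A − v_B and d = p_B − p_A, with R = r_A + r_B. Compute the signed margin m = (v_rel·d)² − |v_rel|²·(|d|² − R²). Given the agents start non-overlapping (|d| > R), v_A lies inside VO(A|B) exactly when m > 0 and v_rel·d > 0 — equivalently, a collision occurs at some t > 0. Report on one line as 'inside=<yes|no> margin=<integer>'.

d = (20, 9),  |d|² = 481;  R = 1+6 = 7,  c = 481−7² = 432
v_rel = (12, 7),  |v_rel|² = 193;  v_rel·d = (12)·(20) + (7)·(9) = 303
193·t² − 606·t + 432 = 0  ⇒  m = 303² − 193·432 = 8433
m = 8433 > 0,  v_rel·d = 303 > 0  ⇒  inside

inside=yes margin=8433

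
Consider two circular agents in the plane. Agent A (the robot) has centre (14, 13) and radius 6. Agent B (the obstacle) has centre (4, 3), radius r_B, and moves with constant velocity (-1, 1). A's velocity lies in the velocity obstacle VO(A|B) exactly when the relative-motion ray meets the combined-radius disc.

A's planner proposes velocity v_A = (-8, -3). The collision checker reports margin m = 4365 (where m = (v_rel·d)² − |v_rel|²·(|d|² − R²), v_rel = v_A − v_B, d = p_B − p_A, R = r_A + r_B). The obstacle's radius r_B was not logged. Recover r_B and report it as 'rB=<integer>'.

m = 4365
d = (-10, -10);  v_rel = (-7, -4),  |v_rel|² = 65
v_rel×d = (-7)·(-10) − (-4)·(-10) = 30
since m = R²·65 − 30²:  R² = (900 + 4365) / 65 = 81
R = √81 = 9  ⇒  r_B = 9 − 6 = 3

rB=3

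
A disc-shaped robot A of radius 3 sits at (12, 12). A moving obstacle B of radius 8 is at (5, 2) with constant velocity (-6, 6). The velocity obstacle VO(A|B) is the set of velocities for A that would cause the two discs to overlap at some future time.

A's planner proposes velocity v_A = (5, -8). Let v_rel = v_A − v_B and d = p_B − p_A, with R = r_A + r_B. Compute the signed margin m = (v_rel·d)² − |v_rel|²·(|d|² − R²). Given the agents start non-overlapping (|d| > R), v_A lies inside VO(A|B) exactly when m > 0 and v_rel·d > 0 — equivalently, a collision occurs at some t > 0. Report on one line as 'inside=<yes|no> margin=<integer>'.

d = (-7, -10),  |d|² = 149;  R = 3+8 = 11,  c = 149−11² = 28
v_rel = (11, -14),  |v_rel|² = 317;  v_rel·d = (11)·(-7) + (-14)·(-10) = 63
317·t² − 126·t + 28 = 0  ⇒  m = 63² − 317·28 = -4907
m = -4907 < 0,  v_rel·d = 63 > 0  ⇒  outside

inside=no margin=-4907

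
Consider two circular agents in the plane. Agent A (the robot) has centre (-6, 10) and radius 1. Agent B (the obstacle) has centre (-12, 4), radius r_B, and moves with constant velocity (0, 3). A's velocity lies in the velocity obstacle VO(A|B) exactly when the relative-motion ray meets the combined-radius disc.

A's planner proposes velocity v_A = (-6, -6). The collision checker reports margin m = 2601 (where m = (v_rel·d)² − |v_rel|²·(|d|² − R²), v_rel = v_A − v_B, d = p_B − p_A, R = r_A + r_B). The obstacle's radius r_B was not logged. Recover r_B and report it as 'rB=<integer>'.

m = 2601
d = (-6, -6);  v_rel = (-6, -9),  |v_rel|² = 117
v_rel×d = (-6)·(-6) − (-9)·(-6) = -18
since m = R²·117 − (-18)²:  R² = (324 + 2601) / 117 = 25
R = √25 = 5  ⇒  r_B = 5 − 1 = 4

rB=4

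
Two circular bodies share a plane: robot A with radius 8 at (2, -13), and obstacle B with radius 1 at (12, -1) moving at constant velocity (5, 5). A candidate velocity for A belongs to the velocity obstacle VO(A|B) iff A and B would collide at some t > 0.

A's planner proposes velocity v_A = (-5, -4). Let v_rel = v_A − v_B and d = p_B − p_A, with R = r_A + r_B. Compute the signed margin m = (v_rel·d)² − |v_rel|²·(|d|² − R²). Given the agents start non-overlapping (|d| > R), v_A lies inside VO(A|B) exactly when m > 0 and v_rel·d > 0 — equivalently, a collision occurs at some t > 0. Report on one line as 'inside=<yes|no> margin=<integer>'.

d = (10, 12),  |d|² = 244;  R = 8+1 = 9,  c = 244−9² = 163
v_rel = (-10, -9),  |v_rel|² = 181;  v_rel·d = (-10)·(10) + (-9)·(12) = -208
181·t² + 416·t + 163 = 0  ⇒  m = (-208)² − 181·163 = 13761
m = 13761 > 0,  v_rel·d = -208 < 0  ⇒  outside

inside=no margin=13761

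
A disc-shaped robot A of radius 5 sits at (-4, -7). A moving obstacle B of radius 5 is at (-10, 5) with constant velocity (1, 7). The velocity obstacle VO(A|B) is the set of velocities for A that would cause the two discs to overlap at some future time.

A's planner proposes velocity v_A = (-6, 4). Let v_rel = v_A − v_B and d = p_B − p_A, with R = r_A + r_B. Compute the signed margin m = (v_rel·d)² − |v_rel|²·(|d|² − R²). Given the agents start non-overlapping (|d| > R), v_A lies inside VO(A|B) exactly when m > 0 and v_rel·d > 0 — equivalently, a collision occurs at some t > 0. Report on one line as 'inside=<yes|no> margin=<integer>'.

d = (-6, 12),  |d|² = 180;  R = 5+5 = 10,  c = 180−10² = 80
v_rel = (-7, -3),  |v_rel|² = 58;  v_rel·d = (-7)·(-6) + (-3)·(12) = 6
58·t² − 12·t + 80 = 0  ⇒  m = 6² − 58·80 = -4604
m = -4604 < 0,  v_rel·d = 6 > 0  ⇒  outside

inside=no margin=-4604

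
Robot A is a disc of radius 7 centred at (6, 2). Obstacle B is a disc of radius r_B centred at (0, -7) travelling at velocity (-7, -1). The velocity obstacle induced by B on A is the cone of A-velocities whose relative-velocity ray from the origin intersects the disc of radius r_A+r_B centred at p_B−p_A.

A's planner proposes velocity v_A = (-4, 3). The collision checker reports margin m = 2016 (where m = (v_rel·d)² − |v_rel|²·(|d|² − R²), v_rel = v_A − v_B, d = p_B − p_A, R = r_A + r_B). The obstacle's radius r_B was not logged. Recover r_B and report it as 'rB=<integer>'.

m = 2016
d = (-6, -9);  v_rel = (3, 4),  |v_rel|² = 25
v_rel×d = (3)·(-9) − (4)·(-6) = -3
since m = R²·25 − (-3)²:  R² = (9 + 2016) / 25 = 81
R = √81 = 9  ⇒  r_B = 9 − 7 = 2

rB=2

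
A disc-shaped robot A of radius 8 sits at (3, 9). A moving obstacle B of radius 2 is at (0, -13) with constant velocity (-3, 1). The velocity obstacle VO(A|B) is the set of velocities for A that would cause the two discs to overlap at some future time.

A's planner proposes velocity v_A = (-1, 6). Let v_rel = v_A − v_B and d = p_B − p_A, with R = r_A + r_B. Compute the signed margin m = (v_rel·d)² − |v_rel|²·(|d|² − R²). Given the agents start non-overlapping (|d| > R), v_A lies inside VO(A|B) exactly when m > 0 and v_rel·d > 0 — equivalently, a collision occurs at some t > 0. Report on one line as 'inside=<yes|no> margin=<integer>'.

d = (-3, -22),  |d|² = 493;  R = 8+2 = 10,  c = 493−10² = 393
v_rel = (2, 5),  |v_rel|² = 29;  v_rel·d = (2)·(-3) + (5)·(-22) = -116
29·t² + 232·t + 393 = 0  ⇒  m = (-116)² − 29·393 = 2059
m = 2059 > 0,  v_rel·d = -116 < 0  ⇒  outside

inside=no margin=2059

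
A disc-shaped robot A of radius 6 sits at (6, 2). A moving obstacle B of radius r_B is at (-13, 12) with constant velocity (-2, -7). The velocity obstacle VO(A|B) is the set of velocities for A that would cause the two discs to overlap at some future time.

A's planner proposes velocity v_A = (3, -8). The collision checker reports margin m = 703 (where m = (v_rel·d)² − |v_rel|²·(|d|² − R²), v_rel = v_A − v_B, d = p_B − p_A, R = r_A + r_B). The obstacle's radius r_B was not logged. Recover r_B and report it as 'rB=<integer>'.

m = 703
d = (-19, 10);  v_rel = (5, -1),  |v_rel|² = 26
v_rel×d = (5)·(10) − (-1)·(-19) = 31
since m = R²·26 − 31²:  R² = (961 + 703) / 26 = 64
R = √64 = 8  ⇒  r_B = 8 − 6 = 2

rB=2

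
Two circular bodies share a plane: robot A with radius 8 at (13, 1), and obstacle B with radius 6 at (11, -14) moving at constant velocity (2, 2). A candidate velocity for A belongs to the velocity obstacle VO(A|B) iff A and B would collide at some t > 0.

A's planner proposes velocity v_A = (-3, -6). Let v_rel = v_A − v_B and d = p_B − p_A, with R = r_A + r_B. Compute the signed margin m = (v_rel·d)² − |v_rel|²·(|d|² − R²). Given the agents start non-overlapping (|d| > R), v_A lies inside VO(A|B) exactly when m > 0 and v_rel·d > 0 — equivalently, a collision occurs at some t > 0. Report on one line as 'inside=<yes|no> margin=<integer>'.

d = (-2, -15),  |d|² = 229;  R = 8+6 = 14,  c = 229−14² = 33
v_rel = (-5, -8),  |v_rel|² = 89;  v_rel·d = (-5)·(-2) + (-8)·(-15) = 130
89·t² − 260·t + 33 = 0  ⇒  m = 130² − 89·33 = 13963
m = 13963 > 0,  v_rel·d = 130 > 0  ⇒  inside

inside=yes margin=13963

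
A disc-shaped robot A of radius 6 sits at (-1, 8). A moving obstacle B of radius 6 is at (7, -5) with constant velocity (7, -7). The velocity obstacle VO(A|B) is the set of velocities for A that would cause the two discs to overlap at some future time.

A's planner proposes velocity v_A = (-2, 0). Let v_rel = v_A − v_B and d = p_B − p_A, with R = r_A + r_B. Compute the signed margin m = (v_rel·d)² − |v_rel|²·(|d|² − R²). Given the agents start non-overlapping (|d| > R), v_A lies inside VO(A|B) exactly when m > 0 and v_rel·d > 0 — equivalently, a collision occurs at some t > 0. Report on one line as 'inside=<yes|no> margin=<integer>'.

d = (8, -13),  |d|² = 233;  R = 6+6 = 12,  c = 233−12² = 89
v_rel = (-9, 7),  |v_rel|² = 130;  v_rel·d = (-9)·(8) + (7)·(-13) = -163
130·t² + 326·t + 89 = 0  ⇒  m = (-163)² − 130·89 = 14999
m = 14999 > 0,  v_rel·d = -163 < 0  ⇒  outside

inside=no margin=14999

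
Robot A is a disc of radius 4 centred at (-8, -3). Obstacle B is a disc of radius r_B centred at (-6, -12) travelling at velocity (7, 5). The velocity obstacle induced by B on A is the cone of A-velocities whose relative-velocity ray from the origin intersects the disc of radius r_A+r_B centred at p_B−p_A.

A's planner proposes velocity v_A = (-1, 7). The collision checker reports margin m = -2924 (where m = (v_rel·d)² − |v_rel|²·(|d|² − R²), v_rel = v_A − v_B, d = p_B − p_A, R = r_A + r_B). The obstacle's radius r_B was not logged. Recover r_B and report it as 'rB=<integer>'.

m = -2924
d = (2, -9);  v_rel = (-8, 2),  |v_rel|² = 68
v_rel×d = (-8)·(-9) − (2)·(2) = 68
since m = R²·68 − 68²:  R² = (4624 + -2924) / 68 = 25
R = √25 = 5  ⇒  r_B = 5 − 4 = 1

rB=1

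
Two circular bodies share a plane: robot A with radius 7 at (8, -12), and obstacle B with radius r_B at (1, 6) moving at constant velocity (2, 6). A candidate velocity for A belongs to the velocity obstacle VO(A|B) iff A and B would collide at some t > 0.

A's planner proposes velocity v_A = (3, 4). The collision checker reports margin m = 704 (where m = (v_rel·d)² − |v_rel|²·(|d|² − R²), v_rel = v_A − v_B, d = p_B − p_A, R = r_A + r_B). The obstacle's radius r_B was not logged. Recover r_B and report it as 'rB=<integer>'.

m = 704
d = (-7, 18);  v_rel = (1, -2),  |v_rel|² = 5
v_rel×d = (1)·(18) − (-2)·(-7) = 4
since m = R²·5 − 4²:  R² = (16 + 704) / 5 = 144
R = √144 = 12  ⇒  r_B = 12 − 7 = 5

rB=5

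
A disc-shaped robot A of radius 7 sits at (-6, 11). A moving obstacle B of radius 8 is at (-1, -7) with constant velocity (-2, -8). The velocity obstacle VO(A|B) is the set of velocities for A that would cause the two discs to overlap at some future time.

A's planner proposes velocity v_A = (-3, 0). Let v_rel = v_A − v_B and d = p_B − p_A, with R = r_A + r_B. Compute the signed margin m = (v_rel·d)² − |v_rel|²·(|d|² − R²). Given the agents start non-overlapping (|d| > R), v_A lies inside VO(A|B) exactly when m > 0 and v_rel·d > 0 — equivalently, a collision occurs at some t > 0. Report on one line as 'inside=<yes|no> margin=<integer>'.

d = (5, -18),  |d|² = 349;  R = 7+8 = 15,  c = 349−15² = 124
v_rel = (-1, 8),  |v_rel|² = 65;  v_rel·d = (-1)·(5) + (8)·(-18) = -149
65·t² + 298·t + 124 = 0  ⇒  m = (-149)² − 65·124 = 14141
m = 14141 > 0,  v_rel·d = -149 < 0  ⇒  outside

inside=no margin=14141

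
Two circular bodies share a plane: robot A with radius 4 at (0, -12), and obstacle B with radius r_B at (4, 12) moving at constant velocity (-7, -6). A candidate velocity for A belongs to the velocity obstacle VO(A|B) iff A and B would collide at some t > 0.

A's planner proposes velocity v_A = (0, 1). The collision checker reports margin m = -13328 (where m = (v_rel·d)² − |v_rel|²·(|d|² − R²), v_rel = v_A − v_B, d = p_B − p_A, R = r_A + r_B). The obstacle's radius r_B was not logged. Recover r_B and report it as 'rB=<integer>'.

m = -13328
d = (4, 24);  v_rel = (7, 7),  |v_rel|² = 98
v_rel×d = (7)·(24) − (7)·(4) = 140
since m = R²·98 − 140²:  R² = (19600 + -13328) / 98 = 64
R = √64 = 8  ⇒  r_B = 8 − 4 = 4

rB=4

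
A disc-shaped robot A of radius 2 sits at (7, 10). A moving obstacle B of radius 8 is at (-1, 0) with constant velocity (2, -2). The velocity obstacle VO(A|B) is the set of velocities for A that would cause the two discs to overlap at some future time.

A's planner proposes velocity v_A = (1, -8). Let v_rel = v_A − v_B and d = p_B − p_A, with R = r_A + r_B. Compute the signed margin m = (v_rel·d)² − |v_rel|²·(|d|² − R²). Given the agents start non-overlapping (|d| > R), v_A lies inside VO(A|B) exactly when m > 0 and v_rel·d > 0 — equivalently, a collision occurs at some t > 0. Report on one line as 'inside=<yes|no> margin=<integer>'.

d = (-8, -10),  |d|² = 164;  R = 2+8 = 10,  c = 164−10² = 64
v_rel = (-1, -6),  |v_rel|² = 37;  v_rel·d = (-1)·(-8) + (-6)·(-10) = 68
37·t² − 136·t + 64 = 0  ⇒  m = 68² − 37·64 = 2256
m = 2256 > 0,  v_rel·d = 68 > 0  ⇒  inside

inside=yes margin=2256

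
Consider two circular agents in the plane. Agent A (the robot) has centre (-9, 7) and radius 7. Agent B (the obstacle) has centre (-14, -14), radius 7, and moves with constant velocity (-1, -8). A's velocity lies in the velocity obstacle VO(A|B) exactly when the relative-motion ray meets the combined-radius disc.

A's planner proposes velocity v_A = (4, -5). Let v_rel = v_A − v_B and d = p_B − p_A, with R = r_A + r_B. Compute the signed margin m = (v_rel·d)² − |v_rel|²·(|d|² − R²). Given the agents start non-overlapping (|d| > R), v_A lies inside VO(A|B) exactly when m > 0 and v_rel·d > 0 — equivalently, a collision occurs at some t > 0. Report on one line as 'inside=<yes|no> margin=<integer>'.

d = (-5, -21),  |d|² = 466;  R = 7+7 = 14,  c = 466−14² = 270
v_rel = (5, 3),  |v_rel|² = 34;  v_rel·d = (5)·(-5) + (3)·(-21) = -88
34·t² + 176·t + 270 = 0  ⇒  m = (-88)² − 34·270 = -1436
m = -1436 < 0,  v_rel·d = -88 < 0  ⇒  outside

inside=no margin=-1436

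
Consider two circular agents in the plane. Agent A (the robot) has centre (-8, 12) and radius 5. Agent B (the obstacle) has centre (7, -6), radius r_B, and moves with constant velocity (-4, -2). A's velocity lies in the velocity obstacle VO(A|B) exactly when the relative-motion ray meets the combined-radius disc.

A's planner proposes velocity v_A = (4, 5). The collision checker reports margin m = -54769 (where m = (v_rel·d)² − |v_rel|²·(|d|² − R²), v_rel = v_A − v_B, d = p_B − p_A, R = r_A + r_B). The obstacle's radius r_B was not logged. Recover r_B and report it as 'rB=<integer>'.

m = -54769
d = (15, -18);  v_rel = (8, 7),  |v_rel|² = 113
v_rel×d = (8)·(-18) − (7)·(15) = -249
since m = R²·113 − (-249)²:  R² = (62001 + -54769) / 113 = 64
R = √64 = 8  ⇒  r_B = 8 − 5 = 3

rB=3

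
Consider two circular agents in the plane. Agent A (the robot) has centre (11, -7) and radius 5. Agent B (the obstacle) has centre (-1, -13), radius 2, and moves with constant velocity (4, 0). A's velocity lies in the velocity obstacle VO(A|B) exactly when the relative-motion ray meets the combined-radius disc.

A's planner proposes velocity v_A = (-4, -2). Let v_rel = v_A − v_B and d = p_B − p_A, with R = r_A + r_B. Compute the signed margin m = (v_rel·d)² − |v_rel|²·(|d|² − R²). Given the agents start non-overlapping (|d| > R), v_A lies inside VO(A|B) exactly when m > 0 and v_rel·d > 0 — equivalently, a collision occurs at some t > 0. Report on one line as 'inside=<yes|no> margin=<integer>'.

d = (-12, -6),  |d|² = 180;  R = 5+2 = 7,  c = 180−7² = 131
v_rel = (-8, -2),  |v_rel|² = 68;  v_rel·d = (-8)·(-12) + (-2)·(-6) = 108
68·t² − 216·t + 131 = 0  ⇒  m = 108² − 68·131 = 2756
m = 2756 > 0,  v_rel·d = 108 > 0  ⇒  inside

inside=yes margin=2756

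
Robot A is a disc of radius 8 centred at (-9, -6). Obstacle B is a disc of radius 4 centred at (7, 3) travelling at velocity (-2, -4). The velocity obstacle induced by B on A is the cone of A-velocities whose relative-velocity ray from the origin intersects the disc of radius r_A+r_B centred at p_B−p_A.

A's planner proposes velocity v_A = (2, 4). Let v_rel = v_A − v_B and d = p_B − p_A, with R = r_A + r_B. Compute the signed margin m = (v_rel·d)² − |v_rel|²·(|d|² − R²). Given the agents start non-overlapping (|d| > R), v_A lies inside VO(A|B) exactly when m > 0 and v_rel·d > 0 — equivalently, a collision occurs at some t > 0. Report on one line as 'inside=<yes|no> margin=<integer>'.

d = (16, 9),  |d|² = 337;  R = 8+4 = 12,  c = 337−12² = 193
v_rel = (4, 8),  |v_rel|² = 80;  v_rel·d = (4)·(16) + (8)·(9) = 136
80·t² − 272·t + 193 = 0  ⇒  m = 136² − 80·193 = 3056
m = 3056 > 0,  v_rel·d = 136 > 0  ⇒  inside

inside=yes margin=3056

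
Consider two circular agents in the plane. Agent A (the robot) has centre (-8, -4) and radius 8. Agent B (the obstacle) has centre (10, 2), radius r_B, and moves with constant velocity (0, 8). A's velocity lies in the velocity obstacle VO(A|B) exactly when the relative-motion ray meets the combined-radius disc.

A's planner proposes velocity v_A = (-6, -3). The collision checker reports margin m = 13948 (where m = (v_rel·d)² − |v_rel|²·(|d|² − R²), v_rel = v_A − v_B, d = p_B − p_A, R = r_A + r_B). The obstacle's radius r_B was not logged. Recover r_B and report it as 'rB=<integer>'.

m = 13948
d = (18, 6);  v_rel = (-6, -11),  |v_rel|² = 157
v_rel×d = (-6)·(6) − (-11)·(18) = 162
since m = R²·157 − 162²:  R² = (26244 + 13948) / 157 = 256
R = √256 = 16  ⇒  r_B = 16 − 8 = 8

rB=8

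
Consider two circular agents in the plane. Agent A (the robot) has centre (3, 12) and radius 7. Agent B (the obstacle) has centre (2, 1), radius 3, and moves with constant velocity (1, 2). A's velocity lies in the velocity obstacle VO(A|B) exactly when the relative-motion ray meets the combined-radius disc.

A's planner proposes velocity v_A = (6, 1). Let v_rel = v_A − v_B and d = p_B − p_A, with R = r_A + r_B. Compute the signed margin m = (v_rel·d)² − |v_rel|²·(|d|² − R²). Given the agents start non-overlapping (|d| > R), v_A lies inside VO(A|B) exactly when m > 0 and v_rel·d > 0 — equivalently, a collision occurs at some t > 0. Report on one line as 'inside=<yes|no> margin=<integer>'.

d = (-1, -11),  |d|² = 122;  R = 7+3 = 10,  c = 122−10² = 22
v_rel = (5, -1),  |v_rel|² = 26;  v_rel·d = (5)·(-1) + (-1)·(-11) = 6
26·t² − 12·t + 22 = 0  ⇒  m = 6² − 26·22 = -536
m = -536 < 0,  v_rel·d = 6 > 0  ⇒  outside

inside=no margin=-536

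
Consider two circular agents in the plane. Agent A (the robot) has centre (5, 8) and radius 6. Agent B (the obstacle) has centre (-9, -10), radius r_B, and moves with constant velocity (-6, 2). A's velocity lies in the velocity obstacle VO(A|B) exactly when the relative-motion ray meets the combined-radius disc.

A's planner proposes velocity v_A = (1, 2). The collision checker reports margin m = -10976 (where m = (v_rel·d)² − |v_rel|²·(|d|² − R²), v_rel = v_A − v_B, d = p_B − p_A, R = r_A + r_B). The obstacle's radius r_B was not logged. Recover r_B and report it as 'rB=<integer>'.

m = -10976
d = (-14, -18);  v_rel = (7, 0),  |v_rel|² = 49
v_rel×d = (7)·(-18) − (0)·(-14) = -126
since m = R²·49 − (-126)²:  R² = (15876 + -10976) / 49 = 100
R = √100 = 10  ⇒  r_B = 10 − 6 = 4

rB=4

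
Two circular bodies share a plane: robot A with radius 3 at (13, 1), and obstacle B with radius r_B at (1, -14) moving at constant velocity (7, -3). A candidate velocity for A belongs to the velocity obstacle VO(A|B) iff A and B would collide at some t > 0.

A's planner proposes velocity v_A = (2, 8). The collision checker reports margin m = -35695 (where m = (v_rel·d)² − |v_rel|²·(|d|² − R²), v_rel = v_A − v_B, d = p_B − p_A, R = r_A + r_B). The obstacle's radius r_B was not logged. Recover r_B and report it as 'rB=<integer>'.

m = -35695
d = (-12, -15);  v_rel = (-5, 11),  |v_rel|² = 146
v_rel×d = (-5)·(-15) − (11)·(-12) = 207
since m = R²·146 − 207²:  R² = (42849 + -35695) / 146 = 49
R = √49 = 7  ⇒  r_B = 7 − 3 = 4

rB=4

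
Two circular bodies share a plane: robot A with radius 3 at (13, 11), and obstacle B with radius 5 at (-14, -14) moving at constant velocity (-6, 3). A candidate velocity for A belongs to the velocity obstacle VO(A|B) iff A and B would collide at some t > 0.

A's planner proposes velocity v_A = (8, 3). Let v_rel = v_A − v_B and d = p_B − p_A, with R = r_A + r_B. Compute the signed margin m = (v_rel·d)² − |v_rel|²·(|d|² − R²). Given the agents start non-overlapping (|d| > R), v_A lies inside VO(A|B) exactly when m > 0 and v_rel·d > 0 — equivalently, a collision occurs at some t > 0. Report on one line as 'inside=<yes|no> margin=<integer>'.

d = (-27, -25),  |d|² = 1354;  R = 3+5 = 8,  c = 1354−8² = 1290
v_rel = (14, 0),  |v_rel|² = 196;  v_rel·d = (14)·(-27) + (0)·(-25) = -378
196·t² + 756·t + 1290 = 0  ⇒  m = (-378)² − 196·1290 = -109956
m = -109956 < 0,  v_rel·d = -378 < 0  ⇒  outside

inside=no margin=-109956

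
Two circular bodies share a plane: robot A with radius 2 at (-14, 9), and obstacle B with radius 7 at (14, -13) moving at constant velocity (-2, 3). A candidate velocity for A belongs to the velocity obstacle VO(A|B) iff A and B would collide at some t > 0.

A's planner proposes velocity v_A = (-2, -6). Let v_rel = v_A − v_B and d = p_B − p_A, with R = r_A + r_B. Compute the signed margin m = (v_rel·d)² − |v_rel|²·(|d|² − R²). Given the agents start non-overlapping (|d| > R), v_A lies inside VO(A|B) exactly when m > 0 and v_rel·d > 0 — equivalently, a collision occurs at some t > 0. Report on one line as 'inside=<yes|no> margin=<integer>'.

d = (28, -22),  |d|² = 1268;  R = 2+7 = 9,  c = 1268−9² = 1187
v_rel = (0, -9),  |v_rel|² = 81;  v_rel·d = (0)·(28) + (-9)·(-22) = 198
81·t² − 396·t + 1187 = 0  ⇒  m = 198² − 81·1187 = -56943
m = -56943 < 0,  v_rel·d = 198 > 0  ⇒  outside

inside=no margin=-56943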